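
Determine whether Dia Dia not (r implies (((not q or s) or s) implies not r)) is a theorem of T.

Tableau for the negation not Dia Dia not (r implies (((not q or s) or s) implies not r)):
1. not Dia Dia not (r implies (((not q or s) or s) implies not r)), w0
2. not Dia not (r implies (((not q or s) or s) implies not r)), w0
3. r implies (((not q or s) or s) implies not r), w0
4. ((not q or s) or s) implies not r, w0
5. not r, w0
Accessibility: w0Rw0
The negation has an open branch (countermodel exists).

No, not valid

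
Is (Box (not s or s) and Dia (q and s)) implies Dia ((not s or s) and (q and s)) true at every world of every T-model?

Yes, valid

Tableau for the negation not ((Box (not s or s) and Dia (q and s)) implies Dia ((not s or s) and (q and s))):
1. not ((Box (not s or s) and Dia (q and s)) implies Dia ((not s or s) and (q and s))), w0
2. Box (not s or s) and Dia (q and s), w0   [neg-implies-rule on 1]
3. not Dia ((not s or s) and (q and s)), w0   [neg-implies-rule on 1]
4. Box (not s or s), w0   [and-rule on 2]
5. Dia (q and s), w0   [and-rule on 2]
6. not ((not s or s) and (q and s)), w0   [neg-Dia-rule on 3 via w0Rw0]
7. not s or s, w0   [Box-rule on 4 via w0Rw0]
8. not (q and s), w0   [neg-and-rule on 6 (branches; this branch)]
9. s, w0   [or-rule on 7 (branches; this branch)]
10. not q, w0   [neg-and-rule on 8 (branches; this branch)]
11. q and s, w1   [Dia-rule on 5: fresh world w1, w0Rw1]
12. q, w1   [and-rule on 11]
13. s, w1   [and-rule on 11]
14. not ((not s or s) and (q and s)), w1   [neg-Dia-rule on 3 via w0Rw1]
15. not s or s, w1   [Box-rule on 4 via w0Rw1]
16. not (q and s), w1   [neg-and-rule on 14 (branches; this branch)]
17. not s, w1   [neg-and-rule on 16 (branches; this branch)]
Accessibility: w0Rw0, w0Rw1, w1Rw1
Branch closes: s and not s both at w1.
All branches of the negation close; one closing branch shown above.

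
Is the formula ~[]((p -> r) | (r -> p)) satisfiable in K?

1. ~[]((p -> r) | (r -> p)), 0
2. ~((p -> r) | (r -> p)), 1   [~[]-rule on 1: fresh world 1, 0R1]
3. ~(p -> r), 1   [~|-rule on 2]
4. ~(r -> p), 1   [~|-rule on 2]
5. p, 1   [~->-rule on 3]
6. ~r, 1   [~->-rule on 3]
7. r, 1   [~->-rule on 4]
8. ~p, 1   [~->-rule on 4]
Accessibility: 0R1
Branch closes: r and ~r both at 1.
(One branch shown.) All branches close.

Unsatisfiable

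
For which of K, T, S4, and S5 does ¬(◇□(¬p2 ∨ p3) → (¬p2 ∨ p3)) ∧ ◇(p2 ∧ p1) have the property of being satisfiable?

S4-tableau for the formula:
1. ¬(◇□(¬p2 ∨ p3) → (¬p2 ∨ p3)) ∧ ◇(p2 ∧ p1), w0
2. ¬(◇□(¬p2 ∨ p3) → (¬p2 ∨ p3)), w0
3. ◇(p2 ∧ p1), w0
4. ◇□(¬p2 ∨ p3), w0
5. ¬(¬p2 ∨ p3), w0
6. p2, w0
7. ¬p3, w0
8. p2 ∧ p1, w1
9. p2, w1
10. p1, w1
11. □(¬p2 ∨ p3), w2
12. ¬p2 ∨ p3, w2
13. p3, w2
Accessibility: w0Rw0, w0Rw1, w0Rw2, w1Rw1, w2Rw2
Complete open branch: satisfiable in S4, hence also in K, T (this S4-model is also a K-model and a T-model).
S5-tableau for the formula:
1. ¬(◇□(¬p2 ∨ p3) → (¬p2 ∨ p3)) ∧ ◇(p2 ∧ p1), w0
2. ¬(◇□(¬p2 ∨ p3) → (¬p2 ∨ p3)), w0
3. ◇(p2 ∧ p1), w0
4. ◇□(¬p2 ∨ p3), w0
5. ¬(¬p2 ∨ p3), w0
6. p2, w0
7. ¬p3, w0
8. p2 ∧ p1, w1
9. p2, w1
10. p1, w1
11. □(¬p2 ∨ p3), w2
12. ¬p2 ∨ p3, w0
13. ¬p2 ∨ p3, w1
14. ¬p2 ∨ p3, w2
15. p3, w0
Accessibility: w0Rw0, w0Rw1, w0Rw2, w1Rw0, w1Rw1, w1Rw2, w2Rw0, w2Rw1, w2Rw2
Branch closes: p3 and ¬p3 both at w0.
Every branch closes (one shown): unsatisfiable in S5.

K, T, S4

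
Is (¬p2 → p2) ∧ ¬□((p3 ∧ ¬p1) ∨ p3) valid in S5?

Invalid (countermodel exists)

Tableau for the negation ¬((¬p2 → p2) ∧ ¬□((p3 ∧ ¬p1) ∨ p3)):
1. ¬((¬p2 → p2) ∧ ¬□((p3 ∧ ¬p1) ∨ p3)), w0
2. □((p3 ∧ ¬p1) ∨ p3), w0
3. (p3 ∧ ¬p1) ∨ p3, w0
4. p3, w0
Accessibility: w0Rw0
The negation has an open branch (countermodel exists).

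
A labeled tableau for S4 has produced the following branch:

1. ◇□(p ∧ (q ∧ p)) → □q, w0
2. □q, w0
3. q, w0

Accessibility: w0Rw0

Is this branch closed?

No atom appears with both signs at the same world.

Not closed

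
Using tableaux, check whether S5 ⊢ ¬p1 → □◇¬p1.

Valid in S5

Tableau for the negation ¬(¬p1 → □◇¬p1):
1. ¬(¬p1 → □◇¬p1), w0
2. ¬p1, w0
3. ¬□◇¬p1, w0
4. ¬◇¬p1, w1
5. p1, w0
Accessibility: w0Rw0, w0Rw1, w1Rw0, w1Rw1
Branch closes: p1 and ¬p1 both at w0.
All branches of the negation close; one closing branch shown above.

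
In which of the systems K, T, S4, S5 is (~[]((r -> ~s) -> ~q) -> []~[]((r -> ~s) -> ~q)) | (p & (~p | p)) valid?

S5

S5-tableau for the negation ~((~[]((r -> ~s) -> ~q) -> []~[]((r -> ~s) -> ~q)) | (p & (~p | p))):
1. ~((~[]((r -> ~s) -> ~q) -> []~[]((r -> ~s) -> ~q)) | (p & (~p | p))), w0
2. ~(~[]((r -> ~s) -> ~q) -> []~[]((r -> ~s) -> ~q)), w0
3. ~(p & (~p | p)), w0
4. ~[]((r -> ~s) -> ~q), w0
5. ~[]~[]((r -> ~s) -> ~q), w0
6. ~p, w0
7. ~((r -> ~s) -> ~q), w1
8. r -> ~s, w1
9. q, w1
10. ~s, w1
11. []((r -> ~s) -> ~q), w2
12. (r -> ~s) -> ~q, w0
13. (r -> ~s) -> ~q, w1
14. (r -> ~s) -> ~q, w2
15. ~(r -> ~s), w0
16. r, w0
17. s, w0
18. ~(r -> ~s), w1
19. r, w1
20. s, w1
Accessibility: w0Rw0, w0Rw1, w0Rw2, w1Rw0, w1Rw1, w1Rw2, w2Rw0, w2Rw1, w2Rw2
Branch closes: s and ~s both at w1.
Every branch closes (one shown): valid in S5.
S4-tableau for the negation ~((~[]((r -> ~s) -> ~q) -> []~[]((r -> ~s) -> ~q)) | (p & (~p | p))):
1. ~((~[]((r -> ~s) -> ~q) -> []~[]((r -> ~s) -> ~q)) | (p & (~p | p))), w0
2. ~(~[]((r -> ~s) -> ~q) -> []~[]((r -> ~s) -> ~q)), w0
3. ~(p & (~p | p)), w0
4. ~[]((r -> ~s) -> ~q), w0
5. ~[]~[]((r -> ~s) -> ~q), w0
6. ~p, w0
7. ~((r -> ~s) -> ~q), w1
8. r -> ~s, w1
9. q, w1
10. ~s, w1
11. []((r -> ~s) -> ~q), w2
12. (r -> ~s) -> ~q, w2
13. ~q, w2
Accessibility: w0Rw0, w0Rw1, w0Rw2, w1Rw1, w2Rw2
Complete open branch: countermodel on an S4-frame, so not valid in S4, nor in K, T (the same frame is also a K-frame and a T-frame).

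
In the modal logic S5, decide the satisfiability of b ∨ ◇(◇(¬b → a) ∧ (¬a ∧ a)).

Yes, satisfiable

1. b ∨ ◇(◇(¬b → a) ∧ (¬a ∧ a)), w0
2. b, w0
Accessibility: w0Rw0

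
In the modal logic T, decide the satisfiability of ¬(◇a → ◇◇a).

Unsatisfiable (every branch closes)

1. ¬(◇a → ◇◇a), 0
2. ◇a, 0
3. ¬◇◇a, 0
4. ¬◇a, 0
5. ¬a, 0
6. a, 1
7. ¬◇a, 1
8. ¬a, 1
Accessibility: 0R0, 0R1, 1R1
Branch closes: a and ¬a both at 1.
Every branch closes; the branch above is one of them.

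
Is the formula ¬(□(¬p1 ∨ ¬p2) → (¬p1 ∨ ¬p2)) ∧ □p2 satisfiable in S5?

1. ¬(□(¬p1 ∨ ¬p2) → (¬p1 ∨ ¬p2)) ∧ □p2, u
2. ¬(□(¬p1 ∨ ¬p2) → (¬p1 ∨ ¬p2)), u
3. □p2, u
4. □(¬p1 ∨ ¬p2), u
5. ¬(¬p1 ∨ ¬p2), u
6. p1, u
7. p2, u
8. ¬p1 ∨ ¬p2, u
9. ¬p2, u
Accessibility: uRu
Branch closes: p2 and ¬p2 both at u.
(One branch shown.) All branches close.

No, unsatisfiable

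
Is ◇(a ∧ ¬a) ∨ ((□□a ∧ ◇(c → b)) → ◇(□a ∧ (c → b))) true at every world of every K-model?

Tableau for the negation ¬(◇(a ∧ ¬a) ∨ ((□□a ∧ ◇(c → b)) → ◇(□a ∧ (c → b)))):
1. ¬(◇(a ∧ ¬a) ∨ ((□□a ∧ ◇(c → b)) → ◇(□a ∧ (c → b)))), w0
2. ¬◇(a ∧ ¬a), w0   [¬∨-rule on 1]
3. ¬((□□a ∧ ◇(c → b)) → ◇(□a ∧ (c → b))), w0   [¬∨-rule on 1]
4. □□a ∧ ◇(c → b), w0   [¬→-rule on 3]
5. ¬◇(□a ∧ (c → b)), w0   [¬→-rule on 3]
6. □□a, w0   [∧-rule on 4]
7. ◇(c → b), w0   [∧-rule on 4]
8. c → b, w1   [◇-rule on 7: fresh world w1, w0Rw1]
9. ¬(a ∧ ¬a), w1   [¬◇-rule on 2 via w0Rw1]
10. ¬(□a ∧ (c → b)), w1   [¬◇-rule on 5 via w0Rw1]
11. □a, w1   [□-rule on 6 via w0Rw1]
12. b, w1   [→-rule on 8 (branches; this branch)]
13. a, w1   [¬∧-rule on 9 (branches; this branch)]
14. ¬□a, w1   [¬∧-rule on 10 (branches; this branch)]
15. ¬a, w2   [¬□-rule on 14: fresh world w2, w1Rw2]
16. a, w2   [□-rule on 11 via w1Rw2]
Accessibility: w0Rw1, w1Rw2
Branch closes: a and ¬a both at w2.
Every branch of the negation's tableau closes; the branch above is one of them.

Yes, valid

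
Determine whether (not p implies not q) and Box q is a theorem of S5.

Tableau for the negation not ((not p implies not q) and Box q):
1. not ((not p implies not q) and Box q), 0
2. not Box q, 0
3. not q, 1
Accessibility: 0R0, 0R1, 1R0, 1R1
The negation has an open branch (countermodel exists).

Invalid (countermodel exists)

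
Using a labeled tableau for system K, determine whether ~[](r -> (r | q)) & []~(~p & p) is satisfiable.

Unsatisfiable

1. ~[](r -> (r | q)) & []~(~p & p), u
2. ~[](r -> (r | q)), u
3. []~(~p & p), u
4. ~(r -> (r | q)), v
5. r, v
6. ~(r | q), v
7. ~r, v
8. ~q, v
Accessibility: uRv
Branch closes: r and ~r both at v.
(One branch shown.) All branches close.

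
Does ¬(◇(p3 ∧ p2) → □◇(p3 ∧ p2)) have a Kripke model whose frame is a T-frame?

1. ¬(◇(p3 ∧ p2) → □◇(p3 ∧ p2)), 0
2. ◇(p3 ∧ p2), 0   [¬→-rule on 1]
3. ¬□◇(p3 ∧ p2), 0   [¬→-rule on 1]
4. p3 ∧ p2, 1   [◇-rule on 2: fresh world 1, 0R1]
5. p3, 1   [∧-rule on 4]
6. p2, 1   [∧-rule on 4]
7. ¬◇(p3 ∧ p2), 2   [¬□-rule on 3: fresh world 2, 0R2]
8. ¬(p3 ∧ p2), 2   [¬◇-rule on 7 via 2R2]
9. ¬p2, 2   [¬∧-rule on 8 (branches; this branch)]
Accessibility: 0R0, 0R1, 0R2, 1R1, 2R2

Yes, satisfiable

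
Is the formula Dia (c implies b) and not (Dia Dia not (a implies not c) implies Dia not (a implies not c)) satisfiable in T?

Satisfiable

1. Dia (c implies b) and not (Dia Dia not (a implies not c) implies Dia not (a implies not c)), 0
2. Dia (c implies b), 0
3. not (Dia Dia not (a implies not c) implies Dia not (a implies not c)), 0
4. Dia Dia not (a implies not c), 0
5. not Dia not (a implies not c), 0
6. a implies not c, 0
7. not c, 0
8. c implies b, 1
9. a implies not c, 1
10. b, 1
11. not c, 1
12. Dia not (a implies not c), 2
13. a implies not c, 2
14. not c, 2
15. not (a implies not c), 3
16. a, 3
17. c, 3
Accessibility: 0R0, 0R1, 0R2, 1R1, 2R2, 2R3, 3R3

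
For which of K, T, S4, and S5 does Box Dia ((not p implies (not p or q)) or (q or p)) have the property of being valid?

T-tableau for the negation not Box Dia ((not p implies (not p or q)) or (q or p)):
1. not Box Dia ((not p implies (not p or q)) or (q or p)), u
2. not Dia ((not p implies (not p or q)) or (q or p)), v
3. not ((not p implies (not p or q)) or (q or p)), v
4. not (not p implies (not p or q)), v
5. not (q or p), v
6. not p, v
7. not (not p or q), v
8. not q, v
9. p, v
Accessibility: uRu, uRv, vRv
Branch closes: p and not p both at v.
Every branch closes (one shown): valid in T, hence also in S4, S5 (every theorem of T is a theorem of S4 and S5).
K-tableau for the negation not Box Dia ((not p implies (not p or q)) or (q or p)):
1. not Box Dia ((not p implies (not p or q)) or (q or p)), u
2. not Dia ((not p implies (not p or q)) or (q or p)), v
Accessibility: uRv
Complete open branch: countermodel on a K-frame, so not valid in K.

T, S4, S5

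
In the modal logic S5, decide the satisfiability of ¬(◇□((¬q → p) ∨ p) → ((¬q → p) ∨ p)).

Unsatisfiable (every branch closes)

1. ¬(◇□((¬q → p) ∨ p) → ((¬q → p) ∨ p)), u
2. ◇□((¬q → p) ∨ p), u
3. ¬((¬q → p) ∨ p), u
4. ¬(¬q → p), u
5. ¬p, u
6. ¬q, u
7. □((¬q → p) ∨ p), v
8. (¬q → p) ∨ p, u
9. (¬q → p) ∨ p, v
10. ¬q → p, u
11. p, v
12. p, u
Accessibility: uRu, uRv, vRu, vRv
Branch closes: p and ¬p both at u.
All branches of the tableau close; one closing branch shown above.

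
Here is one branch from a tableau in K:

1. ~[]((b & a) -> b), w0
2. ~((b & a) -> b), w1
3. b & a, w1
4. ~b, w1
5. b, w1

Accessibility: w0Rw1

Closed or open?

Closed

Both b and ~b appear at w1.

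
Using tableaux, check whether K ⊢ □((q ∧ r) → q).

Yes, valid

Tableau for the negation ¬□((q ∧ r) → q):
1. ¬□((q ∧ r) → q), w0
2. ¬((q ∧ r) → q), w1
3. q ∧ r, w1
4. ¬q, w1
5. q, w1
6. r, w1
Accessibility: w0Rw1
Branch closes: q and ¬q both at w1.
Every branch of the negation's tableau closes; the branch above is one of them.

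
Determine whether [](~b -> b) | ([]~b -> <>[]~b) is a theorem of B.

Tableau for the negation ~([](~b -> b) | ([]~b -> <>[]~b)):
1. ~([](~b -> b) | ([]~b -> <>[]~b)), u
2. ~[](~b -> b), u
3. ~([]~b -> <>[]~b), u
4. []~b, u
5. ~<>[]~b, u
6. ~b, u
7. ~[]~b, u
8. ~(~b -> b), v
9. ~b, v
10. ~[]~b, v
11. b, w
12. ~b, w
Accessibility: uRu, uRv, uRw, vRu, vRv, wRu, wRw
Branch closes: b and ~b both at w.
All branches of the negation close; one closing branch shown above.

Valid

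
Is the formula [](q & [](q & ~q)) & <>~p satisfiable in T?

1. [](q & [](q & ~q)) & <>~p, 0
2. [](q & [](q & ~q)), 0   [&-rule on 1]
3. <>~p, 0   [&-rule on 1]
4. q & [](q & ~q), 0   [[]-rule on 2 via 0R0]
5. q, 0   [&-rule on 4]
6. [](q & ~q), 0   [&-rule on 4]
7. q & ~q, 0   [[]-rule on 6 via 0R0]
8. ~q, 0   [&-rule on 7]
Accessibility: 0R0
Branch closes: q and ~q both at 0.
All branches of the tableau close; one closing branch shown above.

Unsatisfiable (every branch closes)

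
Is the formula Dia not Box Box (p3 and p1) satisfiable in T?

Satisfiable (open branch found)

1. Dia not Box Box (p3 and p1), 0
2. not Box Box (p3 and p1), 1
3. not Box (p3 and p1), 2
4. not (p3 and p1), 3
5. not p1, 3
Accessibility: 0R0, 0R1, 1R1, 1R2, 2R2, 2R3, 3R3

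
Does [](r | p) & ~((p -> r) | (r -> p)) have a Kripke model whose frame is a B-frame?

Unsatisfiable

1. [](r | p) & ~((p -> r) | (r -> p)), u
2. [](r | p), u
3. ~((p -> r) | (r -> p)), u
4. ~(p -> r), u
5. ~(r -> p), u
6. p, u
7. ~r, u
8. r, u
9. ~p, u
Accessibility: uRu
Branch closes: r and ~r both at u.
(One branch shown.) All branches close.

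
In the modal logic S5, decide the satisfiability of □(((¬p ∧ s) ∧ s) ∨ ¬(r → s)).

1. □(((¬p ∧ s) ∧ s) ∨ ¬(r → s)), w0
2. ((¬p ∧ s) ∧ s) ∨ ¬(r → s), w0
3. ¬(r → s), w0
4. r, w0
5. ¬s, w0
Accessibility: w0Rw0

Yes, satisfiable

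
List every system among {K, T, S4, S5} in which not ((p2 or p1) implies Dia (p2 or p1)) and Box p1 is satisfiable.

K-tableau for the formula:
1. not ((p2 or p1) implies Dia (p2 or p1)) and Box p1, 0
2. not ((p2 or p1) implies Dia (p2 or p1)), 0   [and-rule on 1]
3. Box p1, 0   [and-rule on 1]
4. p2 or p1, 0   [neg-implies-rule on 2]
5. not Dia (p2 or p1), 0   [neg-implies-rule on 2]
6. p1, 0   [or-rule on 4 (branches; this branch)]
Complete open branch: satisfiable in K.
T-tableau for the formula:
1. not ((p2 or p1) implies Dia (p2 or p1)) and Box p1, 0
2. not ((p2 or p1) implies Dia (p2 or p1)), 0   [and-rule on 1]
3. Box p1, 0   [and-rule on 1]
4. p2 or p1, 0   [neg-implies-rule on 2]
5. not Dia (p2 or p1), 0   [neg-implies-rule on 2]
6. p1, 0   [Box-rule on 3 via 0R0]
7. not (p2 or p1), 0   [neg-Dia-rule on 5 via 0R0]
8. not p2, 0   [neg-or-rule on 7]
9. not p1, 0   [neg-or-rule on 7]
Accessibility: 0R0
Branch closes: p1 and not p1 both at 0.
Every branch closes (one shown): unsatisfiable in T, hence also in S4, S5 (every S4/S5-frame is a T-frame).

K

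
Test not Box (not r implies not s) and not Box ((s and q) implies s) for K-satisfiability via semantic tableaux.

Unsatisfiable

1. not Box (not r implies not s) and not Box ((s and q) implies s), u
2. not Box (not r implies not s), u   [and-rule on 1]
3. not Box ((s and q) implies s), u   [and-rule on 1]
4. not (not r implies not s), v   [neg-Box-rule on 2: fresh world v, uRv]
5. not r, v   [neg-implies-rule on 4]
6. s, v   [neg-implies-rule on 4]
7. not ((s and q) implies s), w   [neg-Box-rule on 3: fresh world w, uRw]
8. s and q, w   [neg-implies-rule on 7]
9. not s, w   [neg-implies-rule on 7]
10. s, w   [and-rule on 8]
11. q, w   [and-rule on 8]
Accessibility: uRv, uRw
Branch closes: s and not s both at w.
Every branch closes; the branch above is one of them.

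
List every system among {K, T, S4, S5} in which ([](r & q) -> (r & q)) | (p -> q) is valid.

K-tableau for the negation ~(([](r & q) -> (r & q)) | (p -> q)):
1. ~(([](r & q) -> (r & q)) | (p -> q)), u
2. ~([](r & q) -> (r & q)), u
3. ~(p -> q), u
4. [](r & q), u
5. ~(r & q), u
6. p, u
7. ~q, u
Complete open branch: countermodel on a K-frame, so not valid in K.
T-tableau for the negation ~(([](r & q) -> (r & q)) | (p -> q)):
1. ~(([](r & q) -> (r & q)) | (p -> q)), u
2. ~([](r & q) -> (r & q)), u
3. ~(p -> q), u
4. [](r & q), u
5. ~(r & q), u
6. p, u
7. ~q, u
8. r & q, u
9. r, u
10. q, u
Accessibility: uRu
Branch closes: q and ~q both at u.
Every branch closes (one shown): valid in T, hence also in S4, S5 (every theorem of T is a theorem of S4 and S5).

T, S4, S5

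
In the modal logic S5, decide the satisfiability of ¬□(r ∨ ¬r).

No, unsatisfiable

1. ¬□(r ∨ ¬r), 0
2. ¬(r ∨ ¬r), 1
3. ¬r, 1
4. r, 1
Accessibility: 0R0, 0R1, 1R0, 1R1
Branch closes: r and ¬r both at 1.
Every branch closes; the branch above is one of them.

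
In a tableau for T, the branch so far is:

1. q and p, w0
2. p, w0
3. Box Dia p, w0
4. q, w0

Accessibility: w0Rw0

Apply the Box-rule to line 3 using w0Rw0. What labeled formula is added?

Dia p, w0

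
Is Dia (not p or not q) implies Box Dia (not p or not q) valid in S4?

Tableau for the negation not (Dia (not p or not q) implies Box Dia (not p or not q)):
1. not (Dia (not p or not q) implies Box Dia (not p or not q)), 0
2. Dia (not p or not q), 0
3. not Box Dia (not p or not q), 0
4. not p or not q, 1
5. not q, 1
6. not Dia (not p or not q), 2
7. not (not p or not q), 2
8. p, 2
9. q, 2
Accessibility: 0R0, 0R1, 0R2, 1R1, 2R2
The negation has an open branch (countermodel exists).

Invalid (countermodel exists)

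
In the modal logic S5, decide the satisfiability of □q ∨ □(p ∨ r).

Satisfiable (open branch found)

1. □q ∨ □(p ∨ r), w0
2. □(p ∨ r), w0
3. p ∨ r, w0
4. r, w0
Accessibility: w0Rw0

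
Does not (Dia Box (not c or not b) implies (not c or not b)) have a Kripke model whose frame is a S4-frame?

1. not (Dia Box (not c or not b) implies (not c or not b)), w0
2. Dia Box (not c or not b), w0   [neg-implies-rule on 1]
3. not (not c or not b), w0   [neg-implies-rule on 1]
4. c, w0   [neg-or-rule on 3]
5. b, w0   [neg-or-rule on 3]
6. Box (not c or not b), w1   [Dia-rule on 2: fresh world w1, w0Rw1]
7. not c or not b, w1   [Box-rule on 6 via w1Rw1]
8. not b, w1   [or-rule on 7 (branches; this branch)]
Accessibility: w0Rw0, w0Rw1, w1Rw1

Satisfiable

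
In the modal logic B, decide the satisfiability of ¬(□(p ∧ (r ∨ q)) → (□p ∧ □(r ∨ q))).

1. ¬(□(p ∧ (r ∨ q)) → (□p ∧ □(r ∨ q))), u
2. □(p ∧ (r ∨ q)), u
3. ¬(□p ∧ □(r ∨ q)), u
4. p ∧ (r ∨ q), u
5. p, u
6. r ∨ q, u
7. ¬□(r ∨ q), u
8. q, u
9. ¬(r ∨ q), v
10. ¬r, v
11. ¬q, v
12. p ∧ (r ∨ q), v
13. p, v
14. r ∨ q, v
15. q, v
Accessibility: uRu, uRv, vRu, vRv
Branch closes: q and ¬q both at v.
All branches of the tableau close; one closing branch shown above.

Unsatisfiable (every branch closes)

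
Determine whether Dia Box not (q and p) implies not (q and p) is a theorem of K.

Tableau for the negation not (Dia Box not (q and p) implies not (q and p)):
1. not (Dia Box not (q and p) implies not (q and p)), u
2. Dia Box not (q and p), u   [neg-implies-rule on 1]
3. q and p, u   [neg-implies-rule on 1]
4. q, u   [and-rule on 3]
5. p, u   [and-rule on 3]
6. Box not (q and p), v   [Dia-rule on 2: fresh world v, uRv]
Accessibility: uRv
The negation has an open branch (countermodel exists).

Not valid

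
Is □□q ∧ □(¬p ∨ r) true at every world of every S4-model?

Invalid (countermodel exists)

Tableau for the negation ¬(□□q ∧ □(¬p ∨ r)):
1. ¬(□□q ∧ □(¬p ∨ r)), w0
2. ¬□(¬p ∨ r), w0
3. ¬(¬p ∨ r), w1
4. p, w1
5. ¬r, w1
Accessibility: w0Rw0, w0Rw1, w1Rw1
The negation has an open branch (countermodel exists).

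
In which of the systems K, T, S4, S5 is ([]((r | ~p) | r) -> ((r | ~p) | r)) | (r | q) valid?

T, S4, S5

T-tableau for the negation ~(([]((r | ~p) | r) -> ((r | ~p) | r)) | (r | q)):
1. ~(([]((r | ~p) | r) -> ((r | ~p) | r)) | (r | q)), w0
2. ~([]((r | ~p) | r) -> ((r | ~p) | r)), w0
3. ~(r | q), w0
4. []((r | ~p) | r), w0
5. ~((r | ~p) | r), w0
6. ~r, w0
7. ~q, w0
8. ~(r | ~p), w0
9. p, w0
10. (r | ~p) | r, w0
11. r | ~p, w0
12. ~p, w0
Accessibility: w0Rw0
Branch closes: p and ~p both at w0.
Every branch closes (one shown): valid in T, hence also in S4, S5 (every theorem of T is a theorem of S4 and S5).
K-tableau for the negation ~(([]((r | ~p) | r) -> ((r | ~p) | r)) | (r | q)):
1. ~(([]((r | ~p) | r) -> ((r | ~p) | r)) | (r | q)), w0
2. ~([]((r | ~p) | r) -> ((r | ~p) | r)), w0
3. ~(r | q), w0
4. []((r | ~p) | r), w0
5. ~((r | ~p) | r), w0
6. ~r, w0
7. ~q, w0
8. ~(r | ~p), w0
9. p, w0
Complete open branch: countermodel on a K-frame, so not valid in K.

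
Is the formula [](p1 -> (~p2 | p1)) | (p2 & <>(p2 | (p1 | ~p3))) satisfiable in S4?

Yes, satisfiable

1. [](p1 -> (~p2 | p1)) | (p2 & <>(p2 | (p1 | ~p3))), w0
2. p2 & <>(p2 | (p1 | ~p3)), w0
3. p2, w0
4. <>(p2 | (p1 | ~p3)), w0
5. p2 | (p1 | ~p3), w1
6. p1 | ~p3, w1
7. ~p3, w1
Accessibility: w0Rw0, w0Rw1, w1Rw1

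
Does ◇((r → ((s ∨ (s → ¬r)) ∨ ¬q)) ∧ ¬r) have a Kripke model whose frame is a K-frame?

1. ◇((r → ((s ∨ (s → ¬r)) ∨ ¬q)) ∧ ¬r), u
2. (r → ((s ∨ (s → ¬r)) ∨ ¬q)) ∧ ¬r, v
3. r → ((s ∨ (s → ¬r)) ∨ ¬q), v
4. ¬r, v
5. (s ∨ (s → ¬r)) ∨ ¬q, v
6. ¬q, v
Accessibility: uRv

Satisfiable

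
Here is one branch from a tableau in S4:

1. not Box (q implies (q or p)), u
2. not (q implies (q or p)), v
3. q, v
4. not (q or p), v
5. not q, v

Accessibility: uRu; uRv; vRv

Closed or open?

Closed

Both q and not q appear at v.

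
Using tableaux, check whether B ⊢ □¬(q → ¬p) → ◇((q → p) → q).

Tableau for the negation ¬(□¬(q → ¬p) → ◇((q → p) → q)):
1. ¬(□¬(q → ¬p) → ◇((q → p) → q)), u
2. □¬(q → ¬p), u   [¬→-rule on 1]
3. ¬◇((q → p) → q), u   [¬→-rule on 1]
4. ¬(q → ¬p), u   [□-rule on 2 via uRu]
5. q, u   [¬→-rule on 4]
6. p, u   [¬→-rule on 4]
7. ¬((q → p) → q), u   [¬◇-rule on 3 via uRu]
8. q → p, u   [¬→-rule on 7]
9. ¬q, u   [¬→-rule on 7]
Accessibility: uRu
Branch closes: q and ¬q both at u.
Every branch of the negation's tableau closes; the branch above is one of them.

Valid in B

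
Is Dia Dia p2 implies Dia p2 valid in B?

Tableau for the negation not (Dia Dia p2 implies Dia p2):
1. not (Dia Dia p2 implies Dia p2), u
2. Dia Dia p2, u   [neg-implies-rule on 1]
3. not Dia p2, u   [neg-implies-rule on 1]
4. not p2, u   [neg-Dia-rule on 3 via uRu]
5. Dia p2, v   [Dia-rule on 2: fresh world v, uRv]
6. not p2, v   [neg-Dia-rule on 3 via uRv]
7. p2, w   [Dia-rule on 5: fresh world w, vRw]
Accessibility: uRu, uRv, vRu, vRv, vRw, wRv, wRw
The negation has an open branch (countermodel exists).

Not valid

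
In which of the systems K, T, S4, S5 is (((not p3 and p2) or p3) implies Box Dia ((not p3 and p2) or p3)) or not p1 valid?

S5

S5-tableau for the negation not ((((not p3 and p2) or p3) implies Box Dia ((not p3 and p2) or p3)) or not p1):
1. not ((((not p3 and p2) or p3) implies Box Dia ((not p3 and p2) or p3)) or not p1), u
2. not (((not p3 and p2) or p3) implies Box Dia ((not p3 and p2) or p3)), u   [neg-or-rule on 1]
3. p1, u   [neg-or-rule on 1]
4. (not p3 and p2) or p3, u   [neg-implies-rule on 2]
5. not Box Dia ((not p3 and p2) or p3), u   [neg-implies-rule on 2]
6. not p3 and p2, u   [or-rule on 4 (branches; this branch)]
7. not p3, u   [and-rule on 6]
8. p2, u   [and-rule on 6]
9. not Dia ((not p3 and p2) or p3), v   [neg-Box-rule on 5: fresh world v, uRv]
10. not ((not p3 and p2) or p3), u   [neg-Dia-rule on 9 via vRu]
11. not (not p3 and p2), u   [neg-or-rule on 10]
12. not ((not p3 and p2) or p3), v   [neg-Dia-rule on 9 via vRv]
13. not (not p3 and p2), v   [neg-or-rule on 12]
14. not p3, v   [neg-or-rule on 12]
15. not p2, u   [neg-and-rule on 11 (branches; this branch)]
Accessibility: uRu, uRv, vRu, vRv
Branch closes: p2 and not p2 both at u.
Every branch closes (one shown): valid in S5.
S4-tableau for the negation not ((((not p3 and p2) or p3) implies Box Dia ((not p3 and p2) or p3)) or not p1):
1. not ((((not p3 and p2) or p3) implies Box Dia ((not p3 and p2) or p3)) or not p1), u
2. not (((not p3 and p2) or p3) implies Box Dia ((not p3 and p2) or p3)), u   [neg-or-rule on 1]
3. p1, u   [neg-or-rule on 1]
4. (not p3 and p2) or p3, u   [neg-implies-rule on 2]
5. not Box Dia ((not p3 and p2) or p3), u   [neg-implies-rule on 2]
6. p3, u   [or-rule on 4 (branches; this branch)]
7. not Dia ((not p3 and p2) or p3), v   [neg-Box-rule on 5: fresh world v, uRv]
8. not ((not p3 and p2) or p3), v   [neg-Dia-rule on 7 via vRv]
9. not (not p3 and p2), v   [neg-or-rule on 8]
10. not p3, v   [neg-or-rule on 8]
11. not p2, v   [neg-and-rule on 9 (branches; this branch)]
Accessibility: uRu, uRv, vRv
Complete open branch: countermodel on an S4-frame, so not valid in S4, nor in K, T (the same frame is also a K-frame and a T-frame).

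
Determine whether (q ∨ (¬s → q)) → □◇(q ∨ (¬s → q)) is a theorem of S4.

Not valid

Tableau for the negation ¬((q ∨ (¬s → q)) → □◇(q ∨ (¬s → q))):
1. ¬((q ∨ (¬s → q)) → □◇(q ∨ (¬s → q))), u
2. q ∨ (¬s → q), u
3. ¬□◇(q ∨ (¬s → q)), u
4. ¬s → q, u
5. q, u
6. ¬◇(q ∨ (¬s → q)), v
7. ¬(q ∨ (¬s → q)), v
8. ¬q, v
9. ¬(¬s → q), v
10. ¬s, v
Accessibility: uRu, uRv, vRv
The negation has an open branch (countermodel exists).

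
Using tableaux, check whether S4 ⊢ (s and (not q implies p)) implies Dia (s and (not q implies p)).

Valid in S4

Tableau for the negation not ((s and (not q implies p)) implies Dia (s and (not q implies p))):
1. not ((s and (not q implies p)) implies Dia (s and (not q implies p))), u
2. s and (not q implies p), u
3. not Dia (s and (not q implies p)), u
4. s, u
5. not q implies p, u
6. not (s and (not q implies p)), u
7. p, u
8. not (not q implies p), u
9. not q, u
10. not p, u
Accessibility: uRu
Branch closes: p and not p both at u.
Every branch of the negation's tableau closes; the branch above is one of them.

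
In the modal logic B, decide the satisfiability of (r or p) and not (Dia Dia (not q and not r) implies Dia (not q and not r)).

Satisfiable (open branch found)

1. (r or p) and not (Dia Dia (not q and not r) implies Dia (not q and not r)), w0
2. r or p, w0   [and-rule on 1]
3. not (Dia Dia (not q and not r) implies Dia (not q and not r)), w0   [and-rule on 1]
4. Dia Dia (not q and not r), w0   [neg-implies-rule on 3]
5. not Dia (not q and not r), w0   [neg-implies-rule on 3]
6. not (not q and not r), w0   [neg-Dia-rule on 5 via w0Rw0]
7. p, w0   [or-rule on 2 (branches; this branch)]
8. r, w0   [neg-and-rule on 6 (branches; this branch)]
9. Dia (not q and not r), w1   [Dia-rule on 4: fresh world w1, w0Rw1]
10. not (not q and not r), w1   [neg-Dia-rule on 5 via w0Rw1]
11. r, w1   [neg-and-rule on 10 (branches; this branch)]
12. not q and not r, w2   [Dia-rule on 9: fresh world w2, w1Rw2]
13. not q, w2   [and-rule on 12]
14. not r, w2   [and-rule on 12]
Accessibility: w0Rw0, w0Rw1, w1Rw0, w1Rw1, w1Rw2, w2Rw1, w2Rw2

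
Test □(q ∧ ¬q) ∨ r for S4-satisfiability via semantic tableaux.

1. □(q ∧ ¬q) ∨ r, w0
2. r, w0
Accessibility: w0Rw0

Satisfiable (open branch found)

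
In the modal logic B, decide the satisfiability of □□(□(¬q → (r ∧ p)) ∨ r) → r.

Yes, satisfiable

1. □□(□(¬q → (r ∧ p)) ∨ r) → r, 0
2. r, 0   [→-rule on 1 (branches; this branch)]
Accessibility: 0R0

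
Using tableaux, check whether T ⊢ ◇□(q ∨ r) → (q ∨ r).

Tableau for the negation ¬(◇□(q ∨ r) → (q ∨ r)):
1. ¬(◇□(q ∨ r) → (q ∨ r)), 0
2. ◇□(q ∨ r), 0
3. ¬(q ∨ r), 0
4. ¬q, 0
5. ¬r, 0
6. □(q ∨ r), 1
7. q ∨ r, 1
8. r, 1
Accessibility: 0R0, 0R1, 1R1
The negation has an open branch (countermodel exists).

Invalid (countermodel exists)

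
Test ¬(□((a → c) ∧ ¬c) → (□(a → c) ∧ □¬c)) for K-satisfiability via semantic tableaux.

Unsatisfiable (every branch closes)

1. ¬(□((a → c) ∧ ¬c) → (□(a → c) ∧ □¬c)), 0
2. □((a → c) ∧ ¬c), 0   [¬→-rule on 1]
3. ¬(□(a → c) ∧ □¬c), 0   [¬→-rule on 1]
4. ¬□(a → c), 0   [¬∧-rule on 3 (branches; this branch)]
5. ¬(a → c), 1   [¬□-rule on 4: fresh world 1, 0R1]
6. a, 1   [¬→-rule on 5]
7. ¬c, 1   [¬→-rule on 5]
8. (a → c) ∧ ¬c, 1   [□-rule on 2 via 0R1]
9. a → c, 1   [∧-rule on 8]
10. c, 1   [→-rule on 9 (branches; this branch)]
Accessibility: 0R1
Branch closes: c and ¬c both at 1.
All branches of the tableau close; one closing branch shown above.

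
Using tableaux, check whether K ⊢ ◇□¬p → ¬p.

Tableau for the negation ¬(◇□¬p → ¬p):
1. ¬(◇□¬p → ¬p), w0
2. ◇□¬p, w0   [¬→-rule on 1]
3. p, w0   [¬→-rule on 1]
4. □¬p, w1   [◇-rule on 2: fresh world w1, w0Rw1]
Accessibility: w0Rw1
The negation has an open branch (countermodel exists).

Invalid (countermodel exists)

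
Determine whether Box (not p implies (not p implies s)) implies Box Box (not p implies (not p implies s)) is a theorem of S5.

Valid

Tableau for the negation not (Box (not p implies (not p implies s)) implies Box Box (not p implies (not p implies s))):
1. not (Box (not p implies (not p implies s)) implies Box Box (not p implies (not p implies s))), u
2. Box (not p implies (not p implies s)), u
3. not Box Box (not p implies (not p implies s)), u
4. not p implies (not p implies s), u
5. not p implies s, u
6. s, u
7. not Box (not p implies (not p implies s)), v
8. not p implies (not p implies s), v
9. not p implies s, v
10. s, v
11. not (not p implies (not p implies s)), w
12. not p, w
13. not (not p implies s), w
14. not s, w
15. not p implies (not p implies s), w
16. not p implies s, w
17. s, w
Accessibility: uRu, uRv, uRw, vRu, vRv, vRw, wRu, wRv, wRw
Branch closes: s and not s both at w.
Every branch of the negation's tableau closes; the branch above is one of them.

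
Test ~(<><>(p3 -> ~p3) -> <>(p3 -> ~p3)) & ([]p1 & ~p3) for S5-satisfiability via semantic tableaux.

1. ~(<><>(p3 -> ~p3) -> <>(p3 -> ~p3)) & ([]p1 & ~p3), u
2. ~(<><>(p3 -> ~p3) -> <>(p3 -> ~p3)), u
3. []p1 & ~p3, u
4. <><>(p3 -> ~p3), u
5. ~<>(p3 -> ~p3), u
6. []p1, u
7. ~p3, u
8. ~(p3 -> ~p3), u
9. p3, u
Accessibility: uRu
Branch closes: p3 and ~p3 both at u.
Every branch closes; the branch above is one of them.

Unsatisfiable (every branch closes)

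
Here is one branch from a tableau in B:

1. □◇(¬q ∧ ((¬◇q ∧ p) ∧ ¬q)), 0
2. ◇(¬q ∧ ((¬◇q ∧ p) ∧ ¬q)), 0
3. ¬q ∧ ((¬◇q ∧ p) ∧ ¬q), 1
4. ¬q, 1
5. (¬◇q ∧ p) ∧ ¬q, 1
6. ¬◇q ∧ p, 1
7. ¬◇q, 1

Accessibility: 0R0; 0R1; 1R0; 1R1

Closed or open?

No, open

There is no literal clash: for every atom and world, at most one sign appears.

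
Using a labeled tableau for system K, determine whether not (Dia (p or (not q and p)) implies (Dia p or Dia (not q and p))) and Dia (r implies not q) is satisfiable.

1. not (Dia (p or (not q and p)) implies (Dia p or Dia (not q and p))) and Dia (r implies not q), 0
2. not (Dia (p or (not q and p)) implies (Dia p or Dia (not q and p))), 0
3. Dia (r implies not q), 0
4. Dia (p or (not q and p)), 0
5. not (Dia p or Dia (not q and p)), 0
6. not Dia p, 0
7. not Dia (not q and p), 0
8. r implies not q, 1
9. not p, 1
10. not (not q and p), 1
11. not q, 1
12. p or (not q and p), 2
13. not p, 2
14. not (not q and p), 2
15. not q and p, 2
16. not q, 2
17. p, 2
Accessibility: 0R1, 0R2
Branch closes: p and not p both at 2.
Every branch closes; the branch above is one of them.

No, unsatisfiable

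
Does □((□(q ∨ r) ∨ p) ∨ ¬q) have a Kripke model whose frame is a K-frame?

Satisfiable (open branch found)

1. □((□(q ∨ r) ∨ p) ∨ ¬q), u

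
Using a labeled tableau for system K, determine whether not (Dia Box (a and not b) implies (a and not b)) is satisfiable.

Satisfiable

1. not (Dia Box (a and not b) implies (a and not b)), 0
2. Dia Box (a and not b), 0
3. not (a and not b), 0
4. b, 0
5. Box (a and not b), 1
Accessibility: 0R1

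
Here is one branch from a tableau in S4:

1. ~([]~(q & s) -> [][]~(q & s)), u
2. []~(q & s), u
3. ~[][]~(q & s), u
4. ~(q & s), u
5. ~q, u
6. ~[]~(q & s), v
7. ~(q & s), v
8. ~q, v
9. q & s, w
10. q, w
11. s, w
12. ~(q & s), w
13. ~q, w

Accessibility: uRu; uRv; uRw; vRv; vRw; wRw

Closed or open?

Yes, closed

Both q and ~q appear at w.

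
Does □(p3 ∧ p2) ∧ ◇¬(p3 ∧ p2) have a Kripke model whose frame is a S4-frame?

1. □(p3 ∧ p2) ∧ ◇¬(p3 ∧ p2), w0
2. □(p3 ∧ p2), w0   [∧-rule on 1]
3. ◇¬(p3 ∧ p2), w0   [∧-rule on 1]
4. p3 ∧ p2, w0   [□-rule on 2 via w0Rw0]
5. p3, w0   [∧-rule on 4]
6. p2, w0   [∧-rule on 4]
7. ¬(p3 ∧ p2), w1   [◇-rule on 3: fresh world w1, w0Rw1]
8. p3 ∧ p2, w1   [□-rule on 2 via w0Rw1]
9. p3, w1   [∧-rule on 8]
10. p2, w1   [∧-rule on 8]
11. ¬p2, w1   [¬∧-rule on 7 (branches; this branch)]
Accessibility: w0Rw0, w0Rw1, w1Rw1
Branch closes: p2 and ¬p2 both at w1.
(One branch shown.) All branches close.

No, unsatisfiable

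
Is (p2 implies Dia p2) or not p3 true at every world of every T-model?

Valid

Tableau for the negation not ((p2 implies Dia p2) or not p3):
1. not ((p2 implies Dia p2) or not p3), u
2. not (p2 implies Dia p2), u   [neg-or-rule on 1]
3. p3, u   [neg-or-rule on 1]
4. p2, u   [neg-implies-rule on 2]
5. not Dia p2, u   [neg-implies-rule on 2]
6. not p2, u   [neg-Dia-rule on 5 via uRu]
Accessibility: uRu
Branch closes: p2 and not p2 both at u.
Every branch of the negation's tableau closes; the branch above is one of them.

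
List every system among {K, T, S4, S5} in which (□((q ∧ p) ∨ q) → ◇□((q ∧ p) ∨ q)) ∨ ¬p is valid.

K-tableau for the negation ¬((□((q ∧ p) ∨ q) → ◇□((q ∧ p) ∨ q)) ∨ ¬p):
1. ¬((□((q ∧ p) ∨ q) → ◇□((q ∧ p) ∨ q)) ∨ ¬p), 0
2. ¬(□((q ∧ p) ∨ q) → ◇□((q ∧ p) ∨ q)), 0
3. p, 0
4. □((q ∧ p) ∨ q), 0
5. ¬◇□((q ∧ p) ∨ q), 0
Complete open branch: countermodel on a K-frame, so not valid in K.
T-tableau for the negation ¬((□((q ∧ p) ∨ q) → ◇□((q ∧ p) ∨ q)) ∨ ¬p):
1. ¬((□((q ∧ p) ∨ q) → ◇□((q ∧ p) ∨ q)) ∨ ¬p), 0
2. ¬(□((q ∧ p) ∨ q) → ◇□((q ∧ p) ∨ q)), 0
3. p, 0
4. □((q ∧ p) ∨ q), 0
5. ¬◇□((q ∧ p) ∨ q), 0
6. (q ∧ p) ∨ q, 0
7. ¬□((q ∧ p) ∨ q), 0
8. q ∧ p, 0
9. q, 0
10. ¬((q ∧ p) ∨ q), 1
11. ¬(q ∧ p), 1
12. ¬q, 1
13. (q ∧ p) ∨ q, 1
14. ¬□((q ∧ p) ∨ q), 1
15. ¬p, 1
16. q ∧ p, 1
17. q, 1
18. p, 1
Accessibility: 0R0, 0R1, 1R1
Branch closes: q and ¬q both at 1.
Every branch closes (one shown): valid in T, hence also in S4, S5 (every theorem of T is a theorem of S4 and S5).

T, S4, S5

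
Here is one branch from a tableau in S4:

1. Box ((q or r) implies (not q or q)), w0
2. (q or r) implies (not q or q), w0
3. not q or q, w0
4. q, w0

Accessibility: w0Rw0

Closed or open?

There is no literal clash: for every atom and world, at most one sign appears.

No, open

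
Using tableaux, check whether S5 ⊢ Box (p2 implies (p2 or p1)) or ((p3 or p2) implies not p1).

Tableau for the negation not (Box (p2 implies (p2 or p1)) or ((p3 or p2) implies not p1)):
1. not (Box (p2 implies (p2 or p1)) or ((p3 or p2) implies not p1)), 0
2. not Box (p2 implies (p2 or p1)), 0
3. not ((p3 or p2) implies not p1), 0
4. p3 or p2, 0
5. p1, 0
6. p2, 0
7. not (p2 implies (p2 or p1)), 1
8. p2, 1
9. not (p2 or p1), 1
10. not p2, 1
11. not p1, 1
Accessibility: 0R0, 0R1, 1R0, 1R1
Branch closes: p2 and not p2 both at 1.
Every branch of the negation's tableau closes; the branch above is one of them.

Yes, valid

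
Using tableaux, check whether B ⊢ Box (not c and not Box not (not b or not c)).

Not valid

Tableau for the negation not Box (not c and not Box not (not b or not c)):
1. not Box (not c and not Box not (not b or not c)), u
2. not (not c and not Box not (not b or not c)), v
3. Box not (not b or not c), v
4. not (not b or not c), u
5. b, u
6. c, u
7. not (not b or not c), v
8. b, v
9. c, v
Accessibility: uRu, uRv, vRu, vRv
The negation has an open branch (countermodel exists).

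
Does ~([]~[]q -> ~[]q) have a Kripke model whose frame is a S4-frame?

No, unsatisfiable

1. ~([]~[]q -> ~[]q), u
2. []~[]q, u
3. []q, u
4. ~[]q, u
5. q, u
6. ~q, v
7. ~[]q, v
8. q, v
Accessibility: uRu, uRv, vRv
Branch closes: q and ~q both at v.
Every branch closes; the branch above is one of them.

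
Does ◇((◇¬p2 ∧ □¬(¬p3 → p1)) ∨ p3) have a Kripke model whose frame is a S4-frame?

1. ◇((◇¬p2 ∧ □¬(¬p3 → p1)) ∨ p3), w0
2. (◇¬p2 ∧ □¬(¬p3 → p1)) ∨ p3, w1
3. p3, w1
Accessibility: w0Rw0, w0Rw1, w1Rw1

Yes, satisfiable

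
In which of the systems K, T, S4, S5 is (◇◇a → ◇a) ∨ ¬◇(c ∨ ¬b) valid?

T-tableau for the negation ¬((◇◇a → ◇a) ∨ ¬◇(c ∨ ¬b)):
1. ¬((◇◇a → ◇a) ∨ ¬◇(c ∨ ¬b)), u
2. ¬(◇◇a → ◇a), u   [¬∨-rule on 1]
3. ◇(c ∨ ¬b), u   [¬∨-rule on 1]
4. ◇◇a, u   [¬→-rule on 2]
5. ¬◇a, u   [¬→-rule on 2]
6. ¬a, u   [¬◇-rule on 5 via uRu]
7. c ∨ ¬b, v   [◇-rule on 3: fresh world v, uRv]
8. ¬a, v   [¬◇-rule on 5 via uRv]
9. ¬b, v   [∨-rule on 7 (branches; this branch)]
10. ◇a, w   [◇-rule on 4: fresh world w, uRw]
11. ¬a, w   [¬◇-rule on 5 via uRw]
12. a, x   [◇-rule on 10: fresh world x, wRx]
Accessibility: uRu, uRv, uRw, vRv, wRw, wRx, xRx
Complete open branch: countermodel on a T-frame, so not valid in T, nor in K (the same frame is also a K-frame).
S4-tableau for the negation ¬((◇◇a → ◇a) ∨ ¬◇(c ∨ ¬b)):
1. ¬((◇◇a → ◇a) ∨ ¬◇(c ∨ ¬b)), u
2. ¬(◇◇a → ◇a), u   [¬∨-rule on 1]
3. ◇(c ∨ ¬b), u   [¬∨-rule on 1]
4. ◇◇a, u   [¬→-rule on 2]
5. ¬◇a, u   [¬→-rule on 2]
6. ¬a, u   [¬◇-rule on 5 via uRu]
7. c ∨ ¬b, v   [◇-rule on 3: fresh world v, uRv]
8. ¬a, v   [¬◇-rule on 5 via uRv]
9. ¬b, v   [∨-rule on 7 (branches; this branch)]
10. ◇a, w   [◇-rule on 4: fresh world w, uRw]
11. ¬a, w   [¬◇-rule on 5 via uRw]
12. a, x   [◇-rule on 10: fresh world x, wRx]
13. ¬a, x   [¬◇-rule on 5 via uRx]
Accessibility: uRu, uRv, uRw, uRx, vRv, wRw, wRx, xRx
Branch closes: a and ¬a both at x.
Every branch closes (one shown): valid in S4, hence also in S5 (every theorem of S4 is a theorem of S5).

S4, S5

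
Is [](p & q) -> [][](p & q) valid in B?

Invalid (countermodel exists)

Tableau for the negation ~([](p & q) -> [][](p & q)):
1. ~([](p & q) -> [][](p & q)), u
2. [](p & q), u   [~->-rule on 1]
3. ~[][](p & q), u   [~->-rule on 1]
4. p & q, u   [[]-rule on 2 via uRu]
5. p, u   [&-rule on 4]
6. q, u   [&-rule on 4]
7. ~[](p & q), v   [~[]-rule on 3: fresh world v, uRv]
8. p & q, v   [[]-rule on 2 via uRv]
9. p, v   [&-rule on 8]
10. q, v   [&-rule on 8]
11. ~(p & q), w   [~[]-rule on 7: fresh world w, vRw]
12. ~q, w   [~&-rule on 11 (branches; this branch)]
Accessibility: uRu, uRv, vRu, vRv, vRw, wRv, wRw
The negation has an open branch (countermodel exists).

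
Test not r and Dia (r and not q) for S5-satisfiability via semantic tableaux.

1. not r and Dia (r and not q), 0
2. not r, 0
3. Dia (r and not q), 0
4. r and not q, 1
5. r, 1
6. not q, 1
Accessibility: 0R0, 0R1, 1R0, 1R1

Satisfiable (open branch found)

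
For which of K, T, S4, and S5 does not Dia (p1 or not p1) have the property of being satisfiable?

K

T-tableau for the formula:
1. not Dia (p1 or not p1), w0
2. not (p1 or not p1), w0
3. not p1, w0
4. p1, w0
Accessibility: w0Rw0
Branch closes: p1 and not p1 both at w0.
Every branch closes (one shown): unsatisfiable in T, hence also in S4, S5 (every S4/S5-frame is a T-frame).
K-tableau for the formula:
1. not Dia (p1 or not p1), w0
Complete open branch: satisfiable in K.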